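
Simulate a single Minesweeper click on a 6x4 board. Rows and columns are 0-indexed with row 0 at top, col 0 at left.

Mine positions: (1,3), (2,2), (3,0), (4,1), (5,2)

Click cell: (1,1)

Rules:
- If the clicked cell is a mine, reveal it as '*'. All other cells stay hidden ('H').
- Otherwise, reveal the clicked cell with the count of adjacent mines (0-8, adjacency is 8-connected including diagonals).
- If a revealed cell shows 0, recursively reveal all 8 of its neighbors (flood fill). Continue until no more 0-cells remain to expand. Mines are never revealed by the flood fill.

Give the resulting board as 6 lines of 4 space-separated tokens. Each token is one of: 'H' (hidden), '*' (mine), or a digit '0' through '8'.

H H H H
H 1 H H
H H H H
H H H H
H H H H
H H H H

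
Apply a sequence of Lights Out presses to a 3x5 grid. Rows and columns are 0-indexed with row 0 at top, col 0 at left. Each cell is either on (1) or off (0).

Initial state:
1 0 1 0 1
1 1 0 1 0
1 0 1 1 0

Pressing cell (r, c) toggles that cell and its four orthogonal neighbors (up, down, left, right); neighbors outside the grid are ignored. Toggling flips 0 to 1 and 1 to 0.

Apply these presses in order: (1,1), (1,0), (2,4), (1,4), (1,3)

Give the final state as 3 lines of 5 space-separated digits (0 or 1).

After press 1 at (1,1):
1 1 1 0 1
0 0 1 1 0
1 1 1 1 0

After press 2 at (1,0):
0 1 1 0 1
1 1 1 1 0
0 1 1 1 0

After press 3 at (2,4):
0 1 1 0 1
1 1 1 1 1
0 1 1 0 1

After press 4 at (1,4):
0 1 1 0 0
1 1 1 0 0
0 1 1 0 0

After press 5 at (1,3):
0 1 1 1 0
1 1 0 1 1
0 1 1 1 0

Answer: 0 1 1 1 0
1 1 0 1 1
0 1 1 1 0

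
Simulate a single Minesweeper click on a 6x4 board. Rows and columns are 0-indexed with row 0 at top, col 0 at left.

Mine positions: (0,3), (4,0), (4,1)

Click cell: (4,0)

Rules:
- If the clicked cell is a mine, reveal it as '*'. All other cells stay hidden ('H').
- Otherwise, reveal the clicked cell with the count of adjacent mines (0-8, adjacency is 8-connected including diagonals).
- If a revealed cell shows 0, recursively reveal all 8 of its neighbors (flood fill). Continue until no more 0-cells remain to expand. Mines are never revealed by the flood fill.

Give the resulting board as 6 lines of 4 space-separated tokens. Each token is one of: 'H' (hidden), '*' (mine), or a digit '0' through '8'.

H H H H
H H H H
H H H H
H H H H
* H H H
H H H H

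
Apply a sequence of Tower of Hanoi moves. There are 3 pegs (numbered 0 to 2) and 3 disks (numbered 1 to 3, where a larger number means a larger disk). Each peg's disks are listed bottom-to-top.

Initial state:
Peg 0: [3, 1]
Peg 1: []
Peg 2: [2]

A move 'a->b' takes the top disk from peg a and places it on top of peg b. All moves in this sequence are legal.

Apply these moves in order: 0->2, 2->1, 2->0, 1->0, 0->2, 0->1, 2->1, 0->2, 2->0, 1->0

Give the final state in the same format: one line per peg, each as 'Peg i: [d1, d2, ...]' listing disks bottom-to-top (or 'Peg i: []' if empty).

After move 1 (0->2):
Peg 0: [3]
Peg 1: []
Peg 2: [2, 1]

After move 2 (2->1):
Peg 0: [3]
Peg 1: [1]
Peg 2: [2]

After move 3 (2->0):
Peg 0: [3, 2]
Peg 1: [1]
Peg 2: []

After move 4 (1->0):
Peg 0: [3, 2, 1]
Peg 1: []
Peg 2: []

After move 5 (0->2):
Peg 0: [3, 2]
Peg 1: []
Peg 2: [1]

After move 6 (0->1):
Peg 0: [3]
Peg 1: [2]
Peg 2: [1]

After move 7 (2->1):
Peg 0: [3]
Peg 1: [2, 1]
Peg 2: []

After move 8 (0->2):
Peg 0: []
Peg 1: [2, 1]
Peg 2: [3]

After move 9 (2->0):
Peg 0: [3]
Peg 1: [2, 1]
Peg 2: []

After move 10 (1->0):
Peg 0: [3, 1]
Peg 1: [2]
Peg 2: []

Answer: Peg 0: [3, 1]
Peg 1: [2]
Peg 2: []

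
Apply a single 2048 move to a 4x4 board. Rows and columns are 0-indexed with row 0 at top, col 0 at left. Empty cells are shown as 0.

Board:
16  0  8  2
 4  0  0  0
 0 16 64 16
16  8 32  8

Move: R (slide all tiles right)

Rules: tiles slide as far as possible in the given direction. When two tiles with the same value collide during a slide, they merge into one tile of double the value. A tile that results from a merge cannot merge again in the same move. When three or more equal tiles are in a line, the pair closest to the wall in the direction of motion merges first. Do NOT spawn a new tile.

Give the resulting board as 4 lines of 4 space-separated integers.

Answer:  0 16  8  2
 0  0  0  4
 0 16 64 16
16  8 32  8

Derivation:
Slide right:
row 0: [16, 0, 8, 2] -> [0, 16, 8, 2]
row 1: [4, 0, 0, 0] -> [0, 0, 0, 4]
row 2: [0, 16, 64, 16] -> [0, 16, 64, 16]
row 3: [16, 8, 32, 8] -> [16, 8, 32, 8]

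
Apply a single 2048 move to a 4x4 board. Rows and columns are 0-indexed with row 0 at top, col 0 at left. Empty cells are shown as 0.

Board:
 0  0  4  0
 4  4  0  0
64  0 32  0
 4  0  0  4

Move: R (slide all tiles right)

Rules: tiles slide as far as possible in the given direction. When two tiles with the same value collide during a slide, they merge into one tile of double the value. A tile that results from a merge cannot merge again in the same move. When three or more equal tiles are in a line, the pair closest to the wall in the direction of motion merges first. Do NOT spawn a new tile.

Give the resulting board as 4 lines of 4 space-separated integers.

Slide right:
row 0: [0, 0, 4, 0] -> [0, 0, 0, 4]
row 1: [4, 4, 0, 0] -> [0, 0, 0, 8]
row 2: [64, 0, 32, 0] -> [0, 0, 64, 32]
row 3: [4, 0, 0, 4] -> [0, 0, 0, 8]

Answer:  0  0  0  4
 0  0  0  8
 0  0 64 32
 0  0  0  8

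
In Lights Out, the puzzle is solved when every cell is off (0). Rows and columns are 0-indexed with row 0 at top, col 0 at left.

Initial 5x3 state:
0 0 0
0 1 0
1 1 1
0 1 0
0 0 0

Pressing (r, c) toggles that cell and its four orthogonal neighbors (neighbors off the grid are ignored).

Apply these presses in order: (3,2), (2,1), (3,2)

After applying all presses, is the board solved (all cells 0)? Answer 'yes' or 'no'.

Answer: yes

Derivation:
After press 1 at (3,2):
0 0 0
0 1 0
1 1 0
0 0 1
0 0 1

After press 2 at (2,1):
0 0 0
0 0 0
0 0 1
0 1 1
0 0 1

After press 3 at (3,2):
0 0 0
0 0 0
0 0 0
0 0 0
0 0 0

Lights still on: 0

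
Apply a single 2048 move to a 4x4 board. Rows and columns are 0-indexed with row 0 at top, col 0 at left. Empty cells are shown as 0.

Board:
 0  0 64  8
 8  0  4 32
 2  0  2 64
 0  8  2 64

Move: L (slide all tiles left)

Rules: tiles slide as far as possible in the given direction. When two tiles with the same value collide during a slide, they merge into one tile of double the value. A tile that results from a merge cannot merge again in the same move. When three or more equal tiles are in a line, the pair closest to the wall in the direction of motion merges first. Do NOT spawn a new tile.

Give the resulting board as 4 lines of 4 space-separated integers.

Answer: 64  8  0  0
 8  4 32  0
 4 64  0  0
 8  2 64  0

Derivation:
Slide left:
row 0: [0, 0, 64, 8] -> [64, 8, 0, 0]
row 1: [8, 0, 4, 32] -> [8, 4, 32, 0]
row 2: [2, 0, 2, 64] -> [4, 64, 0, 0]
row 3: [0, 8, 2, 64] -> [8, 2, 64, 0]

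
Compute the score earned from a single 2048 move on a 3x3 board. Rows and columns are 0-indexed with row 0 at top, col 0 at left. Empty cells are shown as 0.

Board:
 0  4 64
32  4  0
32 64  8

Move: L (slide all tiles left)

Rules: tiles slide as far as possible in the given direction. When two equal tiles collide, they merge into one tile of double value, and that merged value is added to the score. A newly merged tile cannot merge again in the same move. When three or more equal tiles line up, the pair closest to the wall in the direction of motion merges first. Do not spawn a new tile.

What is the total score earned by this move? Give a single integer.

Answer: 0

Derivation:
Slide left:
row 0: [0, 4, 64] -> [4, 64, 0]  score +0 (running 0)
row 1: [32, 4, 0] -> [32, 4, 0]  score +0 (running 0)
row 2: [32, 64, 8] -> [32, 64, 8]  score +0 (running 0)
Board after move:
 4 64  0
32  4  0
32 64  8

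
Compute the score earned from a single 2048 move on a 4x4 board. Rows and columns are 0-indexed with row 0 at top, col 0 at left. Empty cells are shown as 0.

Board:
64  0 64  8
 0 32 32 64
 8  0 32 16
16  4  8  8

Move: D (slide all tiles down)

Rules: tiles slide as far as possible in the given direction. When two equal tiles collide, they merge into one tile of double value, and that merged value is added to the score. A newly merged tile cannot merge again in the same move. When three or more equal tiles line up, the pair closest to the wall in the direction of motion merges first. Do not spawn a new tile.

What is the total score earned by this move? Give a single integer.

Answer: 64

Derivation:
Slide down:
col 0: [64, 0, 8, 16] -> [0, 64, 8, 16]  score +0 (running 0)
col 1: [0, 32, 0, 4] -> [0, 0, 32, 4]  score +0 (running 0)
col 2: [64, 32, 32, 8] -> [0, 64, 64, 8]  score +64 (running 64)
col 3: [8, 64, 16, 8] -> [8, 64, 16, 8]  score +0 (running 64)
Board after move:
 0  0  0  8
64  0 64 64
 8 32 64 16
16  4  8  8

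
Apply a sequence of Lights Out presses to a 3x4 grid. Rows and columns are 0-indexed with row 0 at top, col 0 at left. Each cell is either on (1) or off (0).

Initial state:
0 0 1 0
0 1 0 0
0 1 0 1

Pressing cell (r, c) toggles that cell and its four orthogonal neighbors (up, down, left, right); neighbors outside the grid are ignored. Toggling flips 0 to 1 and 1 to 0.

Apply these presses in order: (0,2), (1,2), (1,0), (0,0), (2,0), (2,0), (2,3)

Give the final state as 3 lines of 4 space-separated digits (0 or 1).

Answer: 0 0 1 1
0 1 0 0
1 1 0 0

Derivation:
After press 1 at (0,2):
0 1 0 1
0 1 1 0
0 1 0 1

After press 2 at (1,2):
0 1 1 1
0 0 0 1
0 1 1 1

After press 3 at (1,0):
1 1 1 1
1 1 0 1
1 1 1 1

After press 4 at (0,0):
0 0 1 1
0 1 0 1
1 1 1 1

After press 5 at (2,0):
0 0 1 1
1 1 0 1
0 0 1 1

After press 6 at (2,0):
0 0 1 1
0 1 0 1
1 1 1 1

After press 7 at (2,3):
0 0 1 1
0 1 0 0
1 1 0 0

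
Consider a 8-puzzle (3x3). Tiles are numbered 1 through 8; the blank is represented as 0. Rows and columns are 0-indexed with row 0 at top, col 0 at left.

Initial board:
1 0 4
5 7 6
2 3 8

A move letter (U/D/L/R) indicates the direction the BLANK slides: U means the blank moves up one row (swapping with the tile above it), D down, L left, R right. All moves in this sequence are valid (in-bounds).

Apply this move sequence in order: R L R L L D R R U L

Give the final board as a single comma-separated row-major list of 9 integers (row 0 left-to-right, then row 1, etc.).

Answer: 5, 0, 1, 7, 6, 4, 2, 3, 8

Derivation:
After move 1 (R):
1 4 0
5 7 6
2 3 8

After move 2 (L):
1 0 4
5 7 6
2 3 8

After move 3 (R):
1 4 0
5 7 6
2 3 8

After move 4 (L):
1 0 4
5 7 6
2 3 8

After move 5 (L):
0 1 4
5 7 6
2 3 8

After move 6 (D):
5 1 4
0 7 6
2 3 8

After move 7 (R):
5 1 4
7 0 6
2 3 8

After move 8 (R):
5 1 4
7 6 0
2 3 8

After move 9 (U):
5 1 0
7 6 4
2 3 8

After move 10 (L):
5 0 1
7 6 4
2 3 8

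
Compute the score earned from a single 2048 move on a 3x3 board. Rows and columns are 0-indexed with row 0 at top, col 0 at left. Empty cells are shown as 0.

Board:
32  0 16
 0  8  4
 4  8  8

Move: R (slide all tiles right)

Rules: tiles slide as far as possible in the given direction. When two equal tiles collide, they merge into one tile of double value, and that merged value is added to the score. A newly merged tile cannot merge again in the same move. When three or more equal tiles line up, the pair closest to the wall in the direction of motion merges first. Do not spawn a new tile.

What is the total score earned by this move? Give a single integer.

Answer: 16

Derivation:
Slide right:
row 0: [32, 0, 16] -> [0, 32, 16]  score +0 (running 0)
row 1: [0, 8, 4] -> [0, 8, 4]  score +0 (running 0)
row 2: [4, 8, 8] -> [0, 4, 16]  score +16 (running 16)
Board after move:
 0 32 16
 0  8  4
 0  4 16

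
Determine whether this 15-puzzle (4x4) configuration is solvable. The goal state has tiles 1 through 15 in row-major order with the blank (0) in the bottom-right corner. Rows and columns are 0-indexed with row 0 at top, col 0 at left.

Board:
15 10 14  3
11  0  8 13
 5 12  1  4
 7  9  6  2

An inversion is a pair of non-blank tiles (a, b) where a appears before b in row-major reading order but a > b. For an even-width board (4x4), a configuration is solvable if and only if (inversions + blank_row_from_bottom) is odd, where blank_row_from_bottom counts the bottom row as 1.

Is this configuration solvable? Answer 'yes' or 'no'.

Answer: yes

Derivation:
Inversions: 74
Blank is in row 1 (0-indexed from top), which is row 3 counting from the bottom (bottom = 1).
74 + 3 = 77, which is odd, so the puzzle is solvable.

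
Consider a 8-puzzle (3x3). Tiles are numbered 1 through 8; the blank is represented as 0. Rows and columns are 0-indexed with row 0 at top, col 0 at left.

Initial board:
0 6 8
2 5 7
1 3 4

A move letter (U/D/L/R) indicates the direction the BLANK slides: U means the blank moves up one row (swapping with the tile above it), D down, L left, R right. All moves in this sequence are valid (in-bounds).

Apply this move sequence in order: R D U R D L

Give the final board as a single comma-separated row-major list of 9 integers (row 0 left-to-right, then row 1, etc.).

Answer: 6, 8, 7, 2, 0, 5, 1, 3, 4

Derivation:
After move 1 (R):
6 0 8
2 5 7
1 3 4

After move 2 (D):
6 5 8
2 0 7
1 3 4

After move 3 (U):
6 0 8
2 5 7
1 3 4

After move 4 (R):
6 8 0
2 5 7
1 3 4

After move 5 (D):
6 8 7
2 5 0
1 3 4

After move 6 (L):
6 8 7
2 0 5
1 3 4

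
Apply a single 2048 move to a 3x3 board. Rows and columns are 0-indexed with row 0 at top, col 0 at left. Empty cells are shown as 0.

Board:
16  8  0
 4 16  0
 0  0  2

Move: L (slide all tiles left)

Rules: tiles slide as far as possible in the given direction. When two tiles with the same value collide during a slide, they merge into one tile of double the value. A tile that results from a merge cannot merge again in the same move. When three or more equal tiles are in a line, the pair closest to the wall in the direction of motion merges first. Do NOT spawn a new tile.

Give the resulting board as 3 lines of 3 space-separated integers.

Slide left:
row 0: [16, 8, 0] -> [16, 8, 0]
row 1: [4, 16, 0] -> [4, 16, 0]
row 2: [0, 0, 2] -> [2, 0, 0]

Answer: 16  8  0
 4 16  0
 2  0  0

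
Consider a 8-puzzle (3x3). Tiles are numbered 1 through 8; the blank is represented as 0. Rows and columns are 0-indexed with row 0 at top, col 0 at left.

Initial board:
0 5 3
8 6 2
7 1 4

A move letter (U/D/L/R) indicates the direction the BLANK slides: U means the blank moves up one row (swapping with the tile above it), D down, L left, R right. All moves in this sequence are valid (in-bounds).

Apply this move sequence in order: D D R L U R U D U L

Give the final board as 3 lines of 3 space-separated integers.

After move 1 (D):
8 5 3
0 6 2
7 1 4

After move 2 (D):
8 5 3
7 6 2
0 1 4

After move 3 (R):
8 5 3
7 6 2
1 0 4

After move 4 (L):
8 5 3
7 6 2
0 1 4

After move 5 (U):
8 5 3
0 6 2
7 1 4

After move 6 (R):
8 5 3
6 0 2
7 1 4

After move 7 (U):
8 0 3
6 5 2
7 1 4

After move 8 (D):
8 5 3
6 0 2
7 1 4

After move 9 (U):
8 0 3
6 5 2
7 1 4

After move 10 (L):
0 8 3
6 5 2
7 1 4

Answer: 0 8 3
6 5 2
7 1 4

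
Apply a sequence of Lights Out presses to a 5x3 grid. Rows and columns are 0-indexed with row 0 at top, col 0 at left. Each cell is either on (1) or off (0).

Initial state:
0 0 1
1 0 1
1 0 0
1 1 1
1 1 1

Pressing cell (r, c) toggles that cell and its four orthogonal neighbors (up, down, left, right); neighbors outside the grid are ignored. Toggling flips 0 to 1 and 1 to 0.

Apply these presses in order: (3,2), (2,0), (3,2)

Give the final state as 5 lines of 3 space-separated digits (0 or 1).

Answer: 0 0 1
0 0 1
0 1 0
0 1 1
1 1 1

Derivation:
After press 1 at (3,2):
0 0 1
1 0 1
1 0 1
1 0 0
1 1 0

After press 2 at (2,0):
0 0 1
0 0 1
0 1 1
0 0 0
1 1 0

After press 3 at (3,2):
0 0 1
0 0 1
0 1 0
0 1 1
1 1 1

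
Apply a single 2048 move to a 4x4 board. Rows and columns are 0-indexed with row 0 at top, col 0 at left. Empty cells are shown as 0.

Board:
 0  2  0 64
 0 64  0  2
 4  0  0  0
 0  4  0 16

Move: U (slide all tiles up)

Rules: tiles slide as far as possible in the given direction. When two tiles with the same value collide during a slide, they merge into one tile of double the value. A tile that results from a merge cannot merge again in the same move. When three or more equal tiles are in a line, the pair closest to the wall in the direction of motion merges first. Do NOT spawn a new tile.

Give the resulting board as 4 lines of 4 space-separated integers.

Slide up:
col 0: [0, 0, 4, 0] -> [4, 0, 0, 0]
col 1: [2, 64, 0, 4] -> [2, 64, 4, 0]
col 2: [0, 0, 0, 0] -> [0, 0, 0, 0]
col 3: [64, 2, 0, 16] -> [64, 2, 16, 0]

Answer:  4  2  0 64
 0 64  0  2
 0  4  0 16
 0  0  0  0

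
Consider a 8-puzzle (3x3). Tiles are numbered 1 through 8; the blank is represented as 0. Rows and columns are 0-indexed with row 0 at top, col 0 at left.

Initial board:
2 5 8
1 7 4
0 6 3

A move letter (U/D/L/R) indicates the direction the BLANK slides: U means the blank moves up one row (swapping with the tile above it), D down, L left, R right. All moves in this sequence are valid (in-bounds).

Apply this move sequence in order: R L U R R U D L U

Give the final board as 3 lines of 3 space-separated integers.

Answer: 2 0 8
7 5 4
1 6 3

Derivation:
After move 1 (R):
2 5 8
1 7 4
6 0 3

After move 2 (L):
2 5 8
1 7 4
0 6 3

After move 3 (U):
2 5 8
0 7 4
1 6 3

After move 4 (R):
2 5 8
7 0 4
1 6 3

After move 5 (R):
2 5 8
7 4 0
1 6 3

After move 6 (U):
2 5 0
7 4 8
1 6 3

After move 7 (D):
2 5 8
7 4 0
1 6 3

After move 8 (L):
2 5 8
7 0 4
1 6 3

After move 9 (U):
2 0 8
7 5 4
1 6 3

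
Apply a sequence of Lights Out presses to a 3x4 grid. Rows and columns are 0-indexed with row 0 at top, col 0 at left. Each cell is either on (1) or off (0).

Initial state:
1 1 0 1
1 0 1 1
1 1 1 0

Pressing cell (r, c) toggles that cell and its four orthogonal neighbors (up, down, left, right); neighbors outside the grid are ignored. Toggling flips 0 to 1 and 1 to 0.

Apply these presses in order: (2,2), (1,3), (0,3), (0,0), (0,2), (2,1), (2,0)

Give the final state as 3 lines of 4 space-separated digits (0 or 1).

After press 1 at (2,2):
1 1 0 1
1 0 0 1
1 0 0 1

After press 2 at (1,3):
1 1 0 0
1 0 1 0
1 0 0 0

After press 3 at (0,3):
1 1 1 1
1 0 1 1
1 0 0 0

After press 4 at (0,0):
0 0 1 1
0 0 1 1
1 0 0 0

After press 5 at (0,2):
0 1 0 0
0 0 0 1
1 0 0 0

After press 6 at (2,1):
0 1 0 0
0 1 0 1
0 1 1 0

After press 7 at (2,0):
0 1 0 0
1 1 0 1
1 0 1 0

Answer: 0 1 0 0
1 1 0 1
1 0 1 0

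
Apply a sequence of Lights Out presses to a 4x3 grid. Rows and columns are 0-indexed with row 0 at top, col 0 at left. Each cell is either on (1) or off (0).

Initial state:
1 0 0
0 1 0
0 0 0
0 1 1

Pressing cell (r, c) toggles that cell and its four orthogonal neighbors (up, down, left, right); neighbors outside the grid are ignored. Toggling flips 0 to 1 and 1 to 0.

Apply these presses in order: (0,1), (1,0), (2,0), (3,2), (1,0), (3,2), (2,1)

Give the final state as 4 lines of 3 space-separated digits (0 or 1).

After press 1 at (0,1):
0 1 1
0 0 0
0 0 0
0 1 1

After press 2 at (1,0):
1 1 1
1 1 0
1 0 0
0 1 1

After press 3 at (2,0):
1 1 1
0 1 0
0 1 0
1 1 1

After press 4 at (3,2):
1 1 1
0 1 0
0 1 1
1 0 0

After press 5 at (1,0):
0 1 1
1 0 0
1 1 1
1 0 0

After press 6 at (3,2):
0 1 1
1 0 0
1 1 0
1 1 1

After press 7 at (2,1):
0 1 1
1 1 0
0 0 1
1 0 1

Answer: 0 1 1
1 1 0
0 0 1
1 0 1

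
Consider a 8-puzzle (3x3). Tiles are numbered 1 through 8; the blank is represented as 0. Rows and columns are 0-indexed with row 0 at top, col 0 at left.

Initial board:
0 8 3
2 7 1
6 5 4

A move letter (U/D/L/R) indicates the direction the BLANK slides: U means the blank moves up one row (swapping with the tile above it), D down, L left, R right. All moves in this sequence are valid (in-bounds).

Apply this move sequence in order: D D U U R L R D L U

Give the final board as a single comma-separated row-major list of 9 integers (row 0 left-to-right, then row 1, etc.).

Answer: 0, 7, 3, 8, 2, 1, 6, 5, 4

Derivation:
After move 1 (D):
2 8 3
0 7 1
6 5 4

After move 2 (D):
2 8 3
6 7 1
0 5 4

After move 3 (U):
2 8 3
0 7 1
6 5 4

After move 4 (U):
0 8 3
2 7 1
6 5 4

After move 5 (R):
8 0 3
2 7 1
6 5 4

After move 6 (L):
0 8 3
2 7 1
6 5 4

After move 7 (R):
8 0 3
2 7 1
6 5 4

After move 8 (D):
8 7 3
2 0 1
6 5 4

After move 9 (L):
8 7 3
0 2 1
6 5 4

After move 10 (U):
0 7 3
8 2 1
6 5 4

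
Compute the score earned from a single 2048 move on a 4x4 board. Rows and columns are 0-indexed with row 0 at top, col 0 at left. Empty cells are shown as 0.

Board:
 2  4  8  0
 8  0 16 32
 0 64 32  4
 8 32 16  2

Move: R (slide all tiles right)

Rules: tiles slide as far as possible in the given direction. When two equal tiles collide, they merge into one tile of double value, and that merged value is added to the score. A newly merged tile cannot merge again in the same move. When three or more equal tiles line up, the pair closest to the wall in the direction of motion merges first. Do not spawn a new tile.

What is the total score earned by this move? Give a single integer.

Slide right:
row 0: [2, 4, 8, 0] -> [0, 2, 4, 8]  score +0 (running 0)
row 1: [8, 0, 16, 32] -> [0, 8, 16, 32]  score +0 (running 0)
row 2: [0, 64, 32, 4] -> [0, 64, 32, 4]  score +0 (running 0)
row 3: [8, 32, 16, 2] -> [8, 32, 16, 2]  score +0 (running 0)
Board after move:
 0  2  4  8
 0  8 16 32
 0 64 32  4
 8 32 16  2

Answer: 0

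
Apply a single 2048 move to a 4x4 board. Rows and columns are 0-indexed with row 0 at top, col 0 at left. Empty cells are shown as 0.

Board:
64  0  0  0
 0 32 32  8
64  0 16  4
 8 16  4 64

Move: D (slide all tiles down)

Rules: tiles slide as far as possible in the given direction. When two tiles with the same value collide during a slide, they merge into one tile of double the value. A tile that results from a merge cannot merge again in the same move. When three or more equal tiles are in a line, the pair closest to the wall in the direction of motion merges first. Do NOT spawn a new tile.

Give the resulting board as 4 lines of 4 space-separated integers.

Answer:   0   0   0   0
  0   0  32   8
128  32  16   4
  8  16   4  64

Derivation:
Slide down:
col 0: [64, 0, 64, 8] -> [0, 0, 128, 8]
col 1: [0, 32, 0, 16] -> [0, 0, 32, 16]
col 2: [0, 32, 16, 4] -> [0, 32, 16, 4]
col 3: [0, 8, 4, 64] -> [0, 8, 4, 64]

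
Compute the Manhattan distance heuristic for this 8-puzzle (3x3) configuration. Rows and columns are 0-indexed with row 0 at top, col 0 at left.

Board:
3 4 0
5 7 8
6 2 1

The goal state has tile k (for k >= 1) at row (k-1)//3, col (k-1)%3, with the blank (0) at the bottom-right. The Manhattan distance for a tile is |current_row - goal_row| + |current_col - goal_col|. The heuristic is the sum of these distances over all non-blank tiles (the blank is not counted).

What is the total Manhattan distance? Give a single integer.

Answer: 18

Derivation:
Tile 3: (0,0)->(0,2) = 2
Tile 4: (0,1)->(1,0) = 2
Tile 5: (1,0)->(1,1) = 1
Tile 7: (1,1)->(2,0) = 2
Tile 8: (1,2)->(2,1) = 2
Tile 6: (2,0)->(1,2) = 3
Tile 2: (2,1)->(0,1) = 2
Tile 1: (2,2)->(0,0) = 4
Sum: 2 + 2 + 1 + 2 + 2 + 3 + 2 + 4 = 18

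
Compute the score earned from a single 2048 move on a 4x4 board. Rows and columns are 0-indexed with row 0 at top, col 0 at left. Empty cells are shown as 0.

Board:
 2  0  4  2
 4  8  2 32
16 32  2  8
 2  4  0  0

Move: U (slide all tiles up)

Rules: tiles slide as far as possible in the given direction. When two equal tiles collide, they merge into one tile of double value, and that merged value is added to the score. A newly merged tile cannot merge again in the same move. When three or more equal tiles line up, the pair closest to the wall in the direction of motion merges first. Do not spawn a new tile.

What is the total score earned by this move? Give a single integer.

Slide up:
col 0: [2, 4, 16, 2] -> [2, 4, 16, 2]  score +0 (running 0)
col 1: [0, 8, 32, 4] -> [8, 32, 4, 0]  score +0 (running 0)
col 2: [4, 2, 2, 0] -> [4, 4, 0, 0]  score +4 (running 4)
col 3: [2, 32, 8, 0] -> [2, 32, 8, 0]  score +0 (running 4)
Board after move:
 2  8  4  2
 4 32  4 32
16  4  0  8
 2  0  0  0

Answer: 4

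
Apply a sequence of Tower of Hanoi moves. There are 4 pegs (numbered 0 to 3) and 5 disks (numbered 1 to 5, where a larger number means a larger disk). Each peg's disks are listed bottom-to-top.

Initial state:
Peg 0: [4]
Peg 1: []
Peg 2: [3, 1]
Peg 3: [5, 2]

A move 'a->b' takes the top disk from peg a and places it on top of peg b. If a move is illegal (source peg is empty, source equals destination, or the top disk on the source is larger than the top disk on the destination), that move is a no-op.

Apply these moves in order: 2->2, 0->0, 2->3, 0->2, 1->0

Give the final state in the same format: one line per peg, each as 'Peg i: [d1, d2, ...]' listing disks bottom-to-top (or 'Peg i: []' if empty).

After move 1 (2->2):
Peg 0: [4]
Peg 1: []
Peg 2: [3, 1]
Peg 3: [5, 2]

After move 2 (0->0):
Peg 0: [4]
Peg 1: []
Peg 2: [3, 1]
Peg 3: [5, 2]

After move 3 (2->3):
Peg 0: [4]
Peg 1: []
Peg 2: [3]
Peg 3: [5, 2, 1]

After move 4 (0->2):
Peg 0: [4]
Peg 1: []
Peg 2: [3]
Peg 3: [5, 2, 1]

After move 5 (1->0):
Peg 0: [4]
Peg 1: []
Peg 2: [3]
Peg 3: [5, 2, 1]

Answer: Peg 0: [4]
Peg 1: []
Peg 2: [3]
Peg 3: [5, 2, 1]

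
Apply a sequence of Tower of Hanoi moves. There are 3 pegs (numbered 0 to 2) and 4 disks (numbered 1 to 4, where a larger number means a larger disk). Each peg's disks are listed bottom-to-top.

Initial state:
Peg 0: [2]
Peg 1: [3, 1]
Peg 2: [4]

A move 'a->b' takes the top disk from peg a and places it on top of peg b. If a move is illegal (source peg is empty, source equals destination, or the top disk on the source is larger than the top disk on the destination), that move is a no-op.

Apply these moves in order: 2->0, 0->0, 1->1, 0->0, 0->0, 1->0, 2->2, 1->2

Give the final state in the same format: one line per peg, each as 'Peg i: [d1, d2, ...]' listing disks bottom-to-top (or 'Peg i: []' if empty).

Answer: Peg 0: [2, 1]
Peg 1: []
Peg 2: [4, 3]

Derivation:
After move 1 (2->0):
Peg 0: [2]
Peg 1: [3, 1]
Peg 2: [4]

After move 2 (0->0):
Peg 0: [2]
Peg 1: [3, 1]
Peg 2: [4]

After move 3 (1->1):
Peg 0: [2]
Peg 1: [3, 1]
Peg 2: [4]

After move 4 (0->0):
Peg 0: [2]
Peg 1: [3, 1]
Peg 2: [4]

After move 5 (0->0):
Peg 0: [2]
Peg 1: [3, 1]
Peg 2: [4]

After move 6 (1->0):
Peg 0: [2, 1]
Peg 1: [3]
Peg 2: [4]

After move 7 (2->2):
Peg 0: [2, 1]
Peg 1: [3]
Peg 2: [4]

After move 8 (1->2):
Peg 0: [2, 1]
Peg 1: []
Peg 2: [4, 3]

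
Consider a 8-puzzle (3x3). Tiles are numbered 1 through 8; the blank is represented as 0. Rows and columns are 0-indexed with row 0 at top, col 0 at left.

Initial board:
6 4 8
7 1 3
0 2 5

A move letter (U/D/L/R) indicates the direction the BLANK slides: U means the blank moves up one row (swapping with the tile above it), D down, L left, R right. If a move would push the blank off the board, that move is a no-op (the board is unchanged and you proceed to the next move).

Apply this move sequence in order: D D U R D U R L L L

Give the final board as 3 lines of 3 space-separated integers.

After move 1 (D):
6 4 8
7 1 3
0 2 5

After move 2 (D):
6 4 8
7 1 3
0 2 5

After move 3 (U):
6 4 8
0 1 3
7 2 5

After move 4 (R):
6 4 8
1 0 3
7 2 5

After move 5 (D):
6 4 8
1 2 3
7 0 5

After move 6 (U):
6 4 8
1 0 3
7 2 5

After move 7 (R):
6 4 8
1 3 0
7 2 5

After move 8 (L):
6 4 8
1 0 3
7 2 5

After move 9 (L):
6 4 8
0 1 3
7 2 5

After move 10 (L):
6 4 8
0 1 3
7 2 5

Answer: 6 4 8
0 1 3
7 2 5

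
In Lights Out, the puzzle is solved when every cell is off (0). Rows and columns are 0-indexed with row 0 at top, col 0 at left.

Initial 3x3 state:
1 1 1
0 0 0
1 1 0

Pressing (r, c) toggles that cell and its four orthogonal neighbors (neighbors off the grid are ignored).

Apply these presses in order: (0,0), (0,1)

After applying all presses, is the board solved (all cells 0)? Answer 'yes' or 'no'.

Answer: no

Derivation:
After press 1 at (0,0):
0 0 1
1 0 0
1 1 0

After press 2 at (0,1):
1 1 0
1 1 0
1 1 0

Lights still on: 6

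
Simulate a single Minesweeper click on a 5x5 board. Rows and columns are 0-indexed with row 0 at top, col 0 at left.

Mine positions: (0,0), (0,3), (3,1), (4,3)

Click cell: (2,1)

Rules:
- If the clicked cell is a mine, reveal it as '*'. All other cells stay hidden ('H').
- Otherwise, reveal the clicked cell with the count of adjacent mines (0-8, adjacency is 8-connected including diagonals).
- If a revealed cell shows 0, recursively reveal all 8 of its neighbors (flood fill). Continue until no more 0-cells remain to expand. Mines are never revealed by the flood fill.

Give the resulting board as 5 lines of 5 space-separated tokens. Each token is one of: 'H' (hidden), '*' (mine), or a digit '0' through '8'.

H H H H H
H H H H H
H 1 H H H
H H H H H
H H H H H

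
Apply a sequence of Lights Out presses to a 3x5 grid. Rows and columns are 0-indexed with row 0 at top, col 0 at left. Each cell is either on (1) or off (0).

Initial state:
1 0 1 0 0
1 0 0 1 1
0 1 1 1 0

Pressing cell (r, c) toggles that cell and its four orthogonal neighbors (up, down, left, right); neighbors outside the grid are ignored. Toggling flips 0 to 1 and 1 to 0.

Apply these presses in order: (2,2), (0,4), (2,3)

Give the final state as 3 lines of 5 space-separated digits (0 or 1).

Answer: 1 0 1 1 1
1 0 1 0 0
0 0 1 1 1

Derivation:
After press 1 at (2,2):
1 0 1 0 0
1 0 1 1 1
0 0 0 0 0

After press 2 at (0,4):
1 0 1 1 1
1 0 1 1 0
0 0 0 0 0

After press 3 at (2,3):
1 0 1 1 1
1 0 1 0 0
0 0 1 1 1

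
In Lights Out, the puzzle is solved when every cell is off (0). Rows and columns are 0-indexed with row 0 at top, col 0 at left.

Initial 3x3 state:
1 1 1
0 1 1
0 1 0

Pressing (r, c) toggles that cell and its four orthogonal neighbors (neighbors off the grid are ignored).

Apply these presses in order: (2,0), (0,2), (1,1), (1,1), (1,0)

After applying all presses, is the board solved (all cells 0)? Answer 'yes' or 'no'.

After press 1 at (2,0):
1 1 1
1 1 1
1 0 0

After press 2 at (0,2):
1 0 0
1 1 0
1 0 0

After press 3 at (1,1):
1 1 0
0 0 1
1 1 0

After press 4 at (1,1):
1 0 0
1 1 0
1 0 0

After press 5 at (1,0):
0 0 0
0 0 0
0 0 0

Lights still on: 0

Answer: yes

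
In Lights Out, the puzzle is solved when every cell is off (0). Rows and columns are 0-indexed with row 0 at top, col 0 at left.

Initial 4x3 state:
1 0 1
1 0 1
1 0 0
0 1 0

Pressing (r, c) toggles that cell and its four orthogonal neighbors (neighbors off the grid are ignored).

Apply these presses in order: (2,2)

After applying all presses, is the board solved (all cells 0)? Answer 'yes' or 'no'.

After press 1 at (2,2):
1 0 1
1 0 0
1 1 1
0 1 1

Lights still on: 8

Answer: no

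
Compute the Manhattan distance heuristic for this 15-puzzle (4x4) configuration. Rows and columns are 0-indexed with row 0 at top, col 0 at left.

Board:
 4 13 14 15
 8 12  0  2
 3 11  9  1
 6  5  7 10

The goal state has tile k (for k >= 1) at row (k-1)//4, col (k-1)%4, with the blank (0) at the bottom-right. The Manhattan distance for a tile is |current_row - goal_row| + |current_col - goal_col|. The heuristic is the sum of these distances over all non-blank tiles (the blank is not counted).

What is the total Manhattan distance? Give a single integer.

Answer: 47

Derivation:
Tile 4: at (0,0), goal (0,3), distance |0-0|+|0-3| = 3
Tile 13: at (0,1), goal (3,0), distance |0-3|+|1-0| = 4
Tile 14: at (0,2), goal (3,1), distance |0-3|+|2-1| = 4
Tile 15: at (0,3), goal (3,2), distance |0-3|+|3-2| = 4
Tile 8: at (1,0), goal (1,3), distance |1-1|+|0-3| = 3
Tile 12: at (1,1), goal (2,3), distance |1-2|+|1-3| = 3
Tile 2: at (1,3), goal (0,1), distance |1-0|+|3-1| = 3
Tile 3: at (2,0), goal (0,2), distance |2-0|+|0-2| = 4
Tile 11: at (2,1), goal (2,2), distance |2-2|+|1-2| = 1
Tile 9: at (2,2), goal (2,0), distance |2-2|+|2-0| = 2
Tile 1: at (2,3), goal (0,0), distance |2-0|+|3-0| = 5
Tile 6: at (3,0), goal (1,1), distance |3-1|+|0-1| = 3
Tile 5: at (3,1), goal (1,0), distance |3-1|+|1-0| = 3
Tile 7: at (3,2), goal (1,2), distance |3-1|+|2-2| = 2
Tile 10: at (3,3), goal (2,1), distance |3-2|+|3-1| = 3
Sum: 3 + 4 + 4 + 4 + 3 + 3 + 3 + 4 + 1 + 2 + 5 + 3 + 3 + 2 + 3 = 47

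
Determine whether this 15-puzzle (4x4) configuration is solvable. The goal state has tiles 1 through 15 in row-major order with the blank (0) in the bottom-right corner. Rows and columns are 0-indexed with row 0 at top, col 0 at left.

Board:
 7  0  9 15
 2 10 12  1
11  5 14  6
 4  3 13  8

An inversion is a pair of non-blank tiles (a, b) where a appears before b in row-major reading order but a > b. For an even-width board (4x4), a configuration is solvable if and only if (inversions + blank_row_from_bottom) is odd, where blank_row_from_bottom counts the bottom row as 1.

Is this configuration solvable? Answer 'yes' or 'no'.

Answer: yes

Derivation:
Inversions: 55
Blank is in row 0 (0-indexed from top), which is row 4 counting from the bottom (bottom = 1).
55 + 4 = 59, which is odd, so the puzzle is solvable.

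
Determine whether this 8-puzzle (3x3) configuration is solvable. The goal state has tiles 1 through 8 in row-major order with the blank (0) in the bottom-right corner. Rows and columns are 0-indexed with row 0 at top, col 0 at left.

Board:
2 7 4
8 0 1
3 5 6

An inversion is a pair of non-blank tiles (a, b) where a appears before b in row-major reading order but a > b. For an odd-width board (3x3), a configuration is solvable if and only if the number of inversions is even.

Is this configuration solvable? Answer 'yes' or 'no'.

Inversions (pairs i<j in row-major order where tile[i] > tile[j] > 0): 12
12 is even, so the puzzle is solvable.

Answer: yes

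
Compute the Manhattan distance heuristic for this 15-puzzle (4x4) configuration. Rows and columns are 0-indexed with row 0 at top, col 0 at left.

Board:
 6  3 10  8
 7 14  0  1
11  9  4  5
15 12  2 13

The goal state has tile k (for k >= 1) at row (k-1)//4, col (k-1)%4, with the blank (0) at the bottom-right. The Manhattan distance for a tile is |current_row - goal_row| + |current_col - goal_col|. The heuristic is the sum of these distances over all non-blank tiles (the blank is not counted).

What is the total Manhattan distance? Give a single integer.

Answer: 37

Derivation:
Tile 6: at (0,0), goal (1,1), distance |0-1|+|0-1| = 2
Tile 3: at (0,1), goal (0,2), distance |0-0|+|1-2| = 1
Tile 10: at (0,2), goal (2,1), distance |0-2|+|2-1| = 3
Tile 8: at (0,3), goal (1,3), distance |0-1|+|3-3| = 1
Tile 7: at (1,0), goal (1,2), distance |1-1|+|0-2| = 2
Tile 14: at (1,1), goal (3,1), distance |1-3|+|1-1| = 2
Tile 1: at (1,3), goal (0,0), distance |1-0|+|3-0| = 4
Tile 11: at (2,0), goal (2,2), distance |2-2|+|0-2| = 2
Tile 9: at (2,1), goal (2,0), distance |2-2|+|1-0| = 1
Tile 4: at (2,2), goal (0,3), distance |2-0|+|2-3| = 3
Tile 5: at (2,3), goal (1,0), distance |2-1|+|3-0| = 4
Tile 15: at (3,0), goal (3,2), distance |3-3|+|0-2| = 2
Tile 12: at (3,1), goal (2,3), distance |3-2|+|1-3| = 3
Tile 2: at (3,2), goal (0,1), distance |3-0|+|2-1| = 4
Tile 13: at (3,3), goal (3,0), distance |3-3|+|3-0| = 3
Sum: 2 + 1 + 3 + 1 + 2 + 2 + 4 + 2 + 1 + 3 + 4 + 2 + 3 + 4 + 3 = 37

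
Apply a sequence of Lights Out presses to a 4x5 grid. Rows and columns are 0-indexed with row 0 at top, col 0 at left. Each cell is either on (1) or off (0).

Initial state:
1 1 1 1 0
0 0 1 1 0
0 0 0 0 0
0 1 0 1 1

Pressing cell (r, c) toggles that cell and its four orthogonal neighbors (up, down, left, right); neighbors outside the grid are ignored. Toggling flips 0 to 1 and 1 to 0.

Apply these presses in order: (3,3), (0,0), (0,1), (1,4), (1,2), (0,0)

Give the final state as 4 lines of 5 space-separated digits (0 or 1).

After press 1 at (3,3):
1 1 1 1 0
0 0 1 1 0
0 0 0 1 0
0 1 1 0 0

After press 2 at (0,0):
0 0 1 1 0
1 0 1 1 0
0 0 0 1 0
0 1 1 0 0

After press 3 at (0,1):
1 1 0 1 0
1 1 1 1 0
0 0 0 1 0
0 1 1 0 0

After press 4 at (1,4):
1 1 0 1 1
1 1 1 0 1
0 0 0 1 1
0 1 1 0 0

After press 5 at (1,2):
1 1 1 1 1
1 0 0 1 1
0 0 1 1 1
0 1 1 0 0

After press 6 at (0,0):
0 0 1 1 1
0 0 0 1 1
0 0 1 1 1
0 1 1 0 0

Answer: 0 0 1 1 1
0 0 0 1 1
0 0 1 1 1
0 1 1 0 0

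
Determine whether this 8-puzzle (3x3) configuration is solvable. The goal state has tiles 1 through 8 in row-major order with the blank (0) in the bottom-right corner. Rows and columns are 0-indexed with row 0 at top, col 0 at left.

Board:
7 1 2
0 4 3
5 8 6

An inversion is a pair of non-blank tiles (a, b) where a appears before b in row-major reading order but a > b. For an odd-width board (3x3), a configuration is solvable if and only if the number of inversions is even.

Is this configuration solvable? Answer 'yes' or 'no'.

Answer: yes

Derivation:
Inversions (pairs i<j in row-major order where tile[i] > tile[j] > 0): 8
8 is even, so the puzzle is solvable.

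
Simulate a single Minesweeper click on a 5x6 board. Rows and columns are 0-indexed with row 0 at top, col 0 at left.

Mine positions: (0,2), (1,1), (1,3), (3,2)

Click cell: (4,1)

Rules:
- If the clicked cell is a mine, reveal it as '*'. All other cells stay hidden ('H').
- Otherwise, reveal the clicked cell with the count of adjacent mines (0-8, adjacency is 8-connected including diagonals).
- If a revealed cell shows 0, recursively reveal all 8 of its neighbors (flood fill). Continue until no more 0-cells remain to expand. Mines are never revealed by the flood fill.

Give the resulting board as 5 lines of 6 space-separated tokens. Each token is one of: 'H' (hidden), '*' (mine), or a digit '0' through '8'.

H H H H H H
H H H H H H
H H H H H H
H H H H H H
H 1 H H H H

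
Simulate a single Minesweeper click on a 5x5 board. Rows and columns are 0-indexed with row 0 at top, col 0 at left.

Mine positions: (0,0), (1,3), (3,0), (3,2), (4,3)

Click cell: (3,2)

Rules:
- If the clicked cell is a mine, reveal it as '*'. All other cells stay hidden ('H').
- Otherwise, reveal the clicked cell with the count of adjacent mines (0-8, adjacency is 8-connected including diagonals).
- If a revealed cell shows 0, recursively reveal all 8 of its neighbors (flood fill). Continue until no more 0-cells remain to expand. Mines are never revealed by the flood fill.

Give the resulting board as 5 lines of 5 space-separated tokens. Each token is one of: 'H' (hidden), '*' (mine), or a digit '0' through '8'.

H H H H H
H H H H H
H H H H H
H H * H H
H H H H H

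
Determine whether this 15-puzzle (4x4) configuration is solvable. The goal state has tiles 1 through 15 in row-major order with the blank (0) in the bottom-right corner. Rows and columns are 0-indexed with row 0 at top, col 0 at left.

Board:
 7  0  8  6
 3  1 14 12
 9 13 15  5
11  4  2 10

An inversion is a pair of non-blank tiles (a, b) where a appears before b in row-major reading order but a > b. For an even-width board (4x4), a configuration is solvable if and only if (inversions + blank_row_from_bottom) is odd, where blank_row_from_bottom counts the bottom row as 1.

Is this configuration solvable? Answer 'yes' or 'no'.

Inversions: 52
Blank is in row 0 (0-indexed from top), which is row 4 counting from the bottom (bottom = 1).
52 + 4 = 56, which is even, so the puzzle is not solvable.

Answer: no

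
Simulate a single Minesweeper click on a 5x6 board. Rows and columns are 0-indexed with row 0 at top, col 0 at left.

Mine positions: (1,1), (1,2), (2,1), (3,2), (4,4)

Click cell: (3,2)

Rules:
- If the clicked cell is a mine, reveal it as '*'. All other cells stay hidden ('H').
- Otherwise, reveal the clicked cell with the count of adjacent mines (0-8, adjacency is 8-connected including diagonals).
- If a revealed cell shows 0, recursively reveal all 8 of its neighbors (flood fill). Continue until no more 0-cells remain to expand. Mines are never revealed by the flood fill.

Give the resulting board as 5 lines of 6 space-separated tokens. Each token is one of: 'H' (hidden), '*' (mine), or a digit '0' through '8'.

H H H H H H
H H H H H H
H H H H H H
H H * H H H
H H H H H H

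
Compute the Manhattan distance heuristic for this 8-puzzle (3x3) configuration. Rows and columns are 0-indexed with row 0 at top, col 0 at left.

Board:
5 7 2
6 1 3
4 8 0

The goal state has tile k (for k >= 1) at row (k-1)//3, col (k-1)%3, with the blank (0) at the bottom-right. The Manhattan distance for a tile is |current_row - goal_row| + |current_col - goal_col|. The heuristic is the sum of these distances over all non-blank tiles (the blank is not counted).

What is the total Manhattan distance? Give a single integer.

Tile 5: (0,0)->(1,1) = 2
Tile 7: (0,1)->(2,0) = 3
Tile 2: (0,2)->(0,1) = 1
Tile 6: (1,0)->(1,2) = 2
Tile 1: (1,1)->(0,0) = 2
Tile 3: (1,2)->(0,2) = 1
Tile 4: (2,0)->(1,0) = 1
Tile 8: (2,1)->(2,1) = 0
Sum: 2 + 3 + 1 + 2 + 2 + 1 + 1 + 0 = 12

Answer: 12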